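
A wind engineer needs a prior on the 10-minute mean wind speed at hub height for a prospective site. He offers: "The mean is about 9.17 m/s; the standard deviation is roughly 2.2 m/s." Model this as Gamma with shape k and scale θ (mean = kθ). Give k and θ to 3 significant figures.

k ≈ 17.4, θ ≈ 0.528

For Gamma(k, scale θ): mean = kθ, variance = kθ², so CV = 1/√k.
CV = SD/mean = 2.2/9.17 = 0.2399, hence k = 1/CV² = 17.4.
Then θ = mean/k = 9.17/17.4 = 0.528.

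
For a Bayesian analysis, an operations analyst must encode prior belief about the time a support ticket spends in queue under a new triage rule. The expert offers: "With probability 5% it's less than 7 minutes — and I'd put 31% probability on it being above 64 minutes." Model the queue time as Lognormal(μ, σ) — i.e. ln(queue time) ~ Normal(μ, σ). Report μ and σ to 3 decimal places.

If T ~ Lognormal(μ,σ) then ln T ~ Normal(μ,σ), so the p-quantile of ln T is μ + z_p·σ.
ln(7) = 1.946 and ln(64) = 4.159; z_{0.05} = -1.645, z_{0.69} = 0.4959.
σ = (4.159 − 1.946)/(0.4959 − (-1.645)) = 1.034.
μ = 1.946 − (-1.645)·1.034 = 3.646.

μ ≈ 3.646, σ ≈ 1.034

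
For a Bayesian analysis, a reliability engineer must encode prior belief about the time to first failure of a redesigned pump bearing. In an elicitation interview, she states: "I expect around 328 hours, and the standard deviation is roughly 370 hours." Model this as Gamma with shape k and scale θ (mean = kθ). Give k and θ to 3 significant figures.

k ≈ 0.786, θ ≈ 417

For Gamma(k, scale θ): mean = kθ, variance = kθ², so CV = 1/√k.
CV = SD/mean = 370/328 = 1.128, hence k = 1/CV² = 0.786.
Then θ = mean/k = 328/0.786 = 417.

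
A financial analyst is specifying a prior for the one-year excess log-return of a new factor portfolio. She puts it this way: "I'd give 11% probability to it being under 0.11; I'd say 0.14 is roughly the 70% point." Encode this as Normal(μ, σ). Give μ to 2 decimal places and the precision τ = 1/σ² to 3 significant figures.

μ = 0.13, τ = 3410

The p-quantile of Normal(μ,σ) is μ + z_p·σ, with z_{0.11} = -1.227 and z_{0.7} = 0.5244.
Eliminate σ: μ = (z₂·x₁ − z₁·x₂)/(z₂ − z₁) = (0.5244·0.11 − (-1.227)·0.14)/1.751 = 0.13.
Then σ = (x₂ − x₁)/(z₂ − z₁) = (0.14 − 0.11)/1.751 = 0.02.
Precision τ = 1/σ² = 1/0.01713² = 3410.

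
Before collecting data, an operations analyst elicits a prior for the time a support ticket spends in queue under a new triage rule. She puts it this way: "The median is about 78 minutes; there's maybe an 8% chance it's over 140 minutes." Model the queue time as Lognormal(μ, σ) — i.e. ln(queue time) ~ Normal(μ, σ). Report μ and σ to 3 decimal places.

If T ~ Lognormal(μ,σ) then ln T ~ Normal(μ,σ), so the p-quantile of ln T is μ + z_p·σ.
ln(78) = 4.357 and ln(140) = 4.942; z_{0.5} = 0, z_{0.92} = 1.405.
σ = (4.942 − 4.357)/(1.405 − (0)) = 0.416.
μ = 4.357 − (0)·0.416 = 4.357.

μ ≈ 4.357, σ ≈ 0.416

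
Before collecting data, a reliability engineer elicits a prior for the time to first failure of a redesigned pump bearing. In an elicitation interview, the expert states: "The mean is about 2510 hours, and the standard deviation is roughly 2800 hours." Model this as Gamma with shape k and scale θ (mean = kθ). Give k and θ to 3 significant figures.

For Gamma(k, scale θ): mean = kθ, variance = kθ², so CV = 1/√k.
CV = SD/mean = 2800/2510 = 1.116, hence k = 1/CV² = 0.804.
Then θ = mean/k = 2510/0.804 = 3120.

k ≈ 0.804, θ ≈ 3120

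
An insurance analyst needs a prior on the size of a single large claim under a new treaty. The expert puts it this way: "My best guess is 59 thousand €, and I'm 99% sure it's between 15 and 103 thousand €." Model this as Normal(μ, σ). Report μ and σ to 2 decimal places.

μ = 59.00, σ = 17.08

A symmetric 99% interval runs μ ± z·σ with z = 2.576.
Half-width = 44, so σ = 44/2.576 = 17.08.
μ is the stated best guess, 59.00.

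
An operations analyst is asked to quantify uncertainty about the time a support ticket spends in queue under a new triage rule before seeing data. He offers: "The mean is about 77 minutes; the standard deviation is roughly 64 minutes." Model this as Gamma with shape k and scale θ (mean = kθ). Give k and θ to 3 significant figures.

For Gamma(k, scale θ): mean = kθ, variance = kθ², so CV = 1/√k.
CV = SD/mean = 64/77 = 0.8312, hence k = 1/CV² = 1.45.
Then θ = mean/k = 77/1.45 = 53.2.

k ≈ 1.45, θ ≈ 53.2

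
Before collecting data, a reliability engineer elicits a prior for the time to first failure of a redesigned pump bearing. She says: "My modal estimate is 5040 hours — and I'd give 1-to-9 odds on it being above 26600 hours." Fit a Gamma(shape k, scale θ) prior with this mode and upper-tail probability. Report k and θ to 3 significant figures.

Gamma(k,θ) with k>1 has mode (k−1)θ, so θ = 5040/(k−1).
Need P(X < 26600) = 0.9 with θ tied to k this way. Start at k = 2, θ = 5040: P(X<26600) ≈ 0.968.
Too high — lower k to spread out. Iterating converges to k ≈ 1.63.
Then θ = 5040/(1.63−1) ≈ 7990.

k ≈ 1.63, θ ≈ 7990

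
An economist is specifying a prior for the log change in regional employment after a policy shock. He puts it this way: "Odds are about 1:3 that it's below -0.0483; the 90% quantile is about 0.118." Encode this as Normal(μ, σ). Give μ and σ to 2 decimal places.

μ = 0.01, σ = 0.09

The p-quantile of Normal(μ,σ) is μ + z_p·σ, with z_{0.25} = -0.6745 and z_{0.9} = 1.282.
Eliminate σ: μ = (z₂·x₁ − z₁·x₂)/(z₂ − z₁) = (1.282·-0.0483 − (-0.6745)·0.118)/1.956 = 0.01.
Then σ = (x₂ − x₁)/(z₂ − z₁) = (0.118 − -0.0483)/1.956 = 0.09.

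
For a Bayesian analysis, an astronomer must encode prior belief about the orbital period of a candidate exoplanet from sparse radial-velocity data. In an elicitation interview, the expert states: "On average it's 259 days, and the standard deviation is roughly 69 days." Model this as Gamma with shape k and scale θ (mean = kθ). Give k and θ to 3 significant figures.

k ≈ 14.1, θ ≈ 18.4

For Gamma(k, scale θ): mean = kθ, variance = kθ², so CV = 1/√k.
CV = SD/mean = 69/259 = 0.2664, hence k = 1/CV² = 14.1.
Then θ = mean/k = 259/14.1 = 18.4.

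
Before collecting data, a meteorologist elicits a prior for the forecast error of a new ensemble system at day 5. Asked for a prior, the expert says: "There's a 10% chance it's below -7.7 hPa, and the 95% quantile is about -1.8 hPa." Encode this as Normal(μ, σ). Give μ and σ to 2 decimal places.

μ = -5.12, σ = 2.02

For Normal(μ,σ), the p-quantile is μ + z_p·σ. Here z_{0.1} = -1.282, z_{0.95} = 1.645.
So -7.7 = μ − 1.282σ and -1.8 = μ + 1.645σ.
Subtracting: σ = (-1.8 − -7.7)/(1.645 − (-1.282)) = 2.02.
Then μ = -7.7 − (-1.282)·2.02 = -5.12.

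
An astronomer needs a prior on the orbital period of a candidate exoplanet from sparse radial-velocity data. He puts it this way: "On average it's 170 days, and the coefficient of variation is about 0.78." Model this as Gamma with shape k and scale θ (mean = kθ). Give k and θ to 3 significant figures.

k ≈ 1.64, θ ≈ 103

For Gamma(k, scale θ): mean = kθ, variance = kθ², so CV = 1/√k.
CV = 0.78, hence k = 1/CV² = 1.64.
Then θ = mean/k = 170/1.64 = 103.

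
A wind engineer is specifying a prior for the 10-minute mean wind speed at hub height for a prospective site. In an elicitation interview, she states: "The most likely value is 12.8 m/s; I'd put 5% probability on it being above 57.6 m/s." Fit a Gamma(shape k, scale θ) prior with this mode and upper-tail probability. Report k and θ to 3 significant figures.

k ≈ 2.08, θ ≈ 11.8

Gamma(k,θ) with k>1 has mode (k−1)θ, so θ = 12.8/(k−1).
Need P(X < 57.6) = 0.95 with θ tied to k this way. Start at k = 2, θ = 12.8: P(X<57.6) ≈ 0.939.
Too low — raise k to concentrate. Iterating converges to k ≈ 2.08.
Then θ = 12.8/(2.08−1) ≈ 11.8.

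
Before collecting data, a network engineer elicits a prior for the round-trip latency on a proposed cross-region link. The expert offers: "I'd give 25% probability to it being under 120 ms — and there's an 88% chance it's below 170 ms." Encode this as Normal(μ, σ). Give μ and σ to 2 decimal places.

For Normal(μ,σ), the p-quantile is μ + z_p·σ. Here z_{0.25} = -0.6745, z_{0.88} = 1.175.
So 120 = μ − 0.6745σ and 170 = μ + 1.175σ.
Subtracting: σ = (170 − 120)/(1.175 − (-0.6745)) = 27.03.
Then μ = 120 − (-0.6745)·27.03 = 138.23.

μ = 138.23, σ = 27.03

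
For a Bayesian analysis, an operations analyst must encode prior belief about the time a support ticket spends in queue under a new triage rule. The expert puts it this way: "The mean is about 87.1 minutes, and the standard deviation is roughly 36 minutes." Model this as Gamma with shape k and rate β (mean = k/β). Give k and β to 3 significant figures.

k ≈ 5.85, β ≈ 0.0672

For Gamma(k, rate β): mean = k/β, variance = k/β², so CV = 1/√k.
CV = SD/mean = 36/87.1 = 0.4133, hence k = 1/CV² = 5.85.
Then β = k/mean = 5.85/87.1 = 0.0672.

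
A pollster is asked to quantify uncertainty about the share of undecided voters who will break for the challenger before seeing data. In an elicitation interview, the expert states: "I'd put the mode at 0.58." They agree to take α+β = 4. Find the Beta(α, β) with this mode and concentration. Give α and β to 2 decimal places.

For α,β > 1 the Beta mode is (α−1)/(α+β−2). With α+β = 4, the mode is (α−1)/2.
Set (α−1)/2 = 0.58 → α = 1 + 0.58·2 = 2.16.
β = 4 − α = 1.84.

α = 2.16, β = 1.84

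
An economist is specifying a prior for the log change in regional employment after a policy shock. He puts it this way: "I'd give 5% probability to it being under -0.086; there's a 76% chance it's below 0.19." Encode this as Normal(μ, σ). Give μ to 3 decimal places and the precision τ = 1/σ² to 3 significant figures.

μ = 0.107, τ = 72.6

The p-quantile of Normal(μ,σ) is μ + z_p·σ, with z_{0.05} = -1.645 and z_{0.76} = 0.7063.
Eliminate σ: μ = (z₂·x₁ − z₁·x₂)/(z₂ − z₁) = (0.7063·-0.086 − (-1.645)·0.19)/2.351 = 0.107.
Then σ = (x₂ − x₁)/(z₂ − z₁) = (0.19 − -0.086)/2.351 = 0.117.
Precision τ = 1/σ² = 1/0.1174² = 72.6.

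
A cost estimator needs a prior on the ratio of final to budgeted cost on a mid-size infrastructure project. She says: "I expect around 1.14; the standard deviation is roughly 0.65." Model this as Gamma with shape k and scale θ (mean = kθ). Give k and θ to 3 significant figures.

k ≈ 3.08, θ ≈ 0.371

For Gamma(k, scale θ): mean = kθ, variance = kθ², so CV = 1/√k.
CV = SD/mean = 0.65/1.14 = 0.5702, hence k = 1/CV² = 3.08.
Then θ = mean/k = 1.14/3.08 = 0.371.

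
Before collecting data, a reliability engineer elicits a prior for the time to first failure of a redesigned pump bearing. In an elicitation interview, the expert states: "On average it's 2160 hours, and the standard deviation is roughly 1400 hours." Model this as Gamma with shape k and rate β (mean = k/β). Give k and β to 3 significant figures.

For Gamma(k, rate β): mean = k/β, variance = k/β², so CV = 1/√k.
CV = SD/mean = 1400/2160 = 0.6481, hence k = 1/CV² = 2.38.
Then β = k/mean = 2.38/2160 = 0.0011.

k ≈ 2.38, β ≈ 0.0011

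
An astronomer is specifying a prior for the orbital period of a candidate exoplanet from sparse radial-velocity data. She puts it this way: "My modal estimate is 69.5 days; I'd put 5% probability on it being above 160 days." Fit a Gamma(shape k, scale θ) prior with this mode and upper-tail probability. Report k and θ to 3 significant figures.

k ≈ 4.94, θ ≈ 17.6

Gamma(k,θ) with k>1 has mode (k−1)θ, so θ = 69.5/(k−1).
Need P(X < 160) = 0.95 with θ tied to k this way. Start at k = 2, θ = 69.5: P(X<160) ≈ 0.670.
Too low — raise k to concentrate. Iterating converges to k ≈ 4.94.
Then θ = 69.5/(4.94−1) ≈ 17.6.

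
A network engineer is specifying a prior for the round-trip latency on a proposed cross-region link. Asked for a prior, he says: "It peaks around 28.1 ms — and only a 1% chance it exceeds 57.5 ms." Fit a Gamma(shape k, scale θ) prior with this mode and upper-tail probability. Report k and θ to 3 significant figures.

Gamma(k,θ) with k>1 has mode (k−1)θ, so θ = 28.1/(k−1).
Need P(X < 57.5) = 0.99 with θ tied to k this way. Start at k = 2, θ = 28.1: P(X<57.5) ≈ 0.606.
Too low — raise k to concentrate. Iterating converges to k ≈ 10.5.
Then θ = 28.1/(10.5−1) ≈ 2.95.

k ≈ 10.5, θ ≈ 2.95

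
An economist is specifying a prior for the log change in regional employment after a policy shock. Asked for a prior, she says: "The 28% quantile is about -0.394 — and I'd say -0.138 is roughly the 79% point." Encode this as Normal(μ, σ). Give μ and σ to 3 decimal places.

For Normal(μ,σ), the p-quantile is μ + z_p·σ. Here z_{0.28} = -0.5828, z_{0.79} = 0.8064.
So -0.394 = μ − 0.5828σ and -0.138 = μ + 0.8064σ.
Subtracting: σ = (-0.138 − -0.394)/(0.8064 − (-0.5828)) = 0.184.
Then μ = -0.394 − (-0.5828)·0.184 = -0.287.

μ = -0.287, σ = 0.184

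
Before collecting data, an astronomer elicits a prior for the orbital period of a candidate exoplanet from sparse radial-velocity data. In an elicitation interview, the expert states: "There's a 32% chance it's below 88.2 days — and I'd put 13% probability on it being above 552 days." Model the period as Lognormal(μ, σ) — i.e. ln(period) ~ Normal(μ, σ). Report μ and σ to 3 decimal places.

If T ~ Lognormal(μ,σ) then ln T ~ Normal(μ,σ), so the p-quantile of ln T is μ + z_p·σ.
ln(88.2) = 4.48 and ln(552) = 6.314; z_{0.32} = -0.4677, z_{0.87} = 1.126.
σ = (6.314 − 4.48)/(1.126 − (-0.4677)) = 1.150.
μ = 4.48 − (-0.4677)·1.150 = 5.018.

μ ≈ 5.018, σ ≈ 1.150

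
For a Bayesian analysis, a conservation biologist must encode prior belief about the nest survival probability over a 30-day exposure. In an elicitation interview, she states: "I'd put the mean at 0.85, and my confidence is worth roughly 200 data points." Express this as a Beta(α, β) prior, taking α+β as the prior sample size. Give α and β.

α = 170, β = 30

Under the effective-sample-size interpretation, Beta(α, β) has prior mean α/(α+β) and prior sample size α+β.
So α+β = 200 and α/(α+β) = 0.85, giving α = 0.85·200 = 170 and β = 200 − 170 = 30.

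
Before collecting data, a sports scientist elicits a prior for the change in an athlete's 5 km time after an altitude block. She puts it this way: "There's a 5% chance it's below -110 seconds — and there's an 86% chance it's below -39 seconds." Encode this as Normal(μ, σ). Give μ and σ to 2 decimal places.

For Normal(μ,σ), the p-quantile is μ + z_p·σ. Here z_{0.05} = -1.645, z_{0.86} = 1.08.
So -110 = μ − 1.645σ and -39 = μ + 1.08σ.
Subtracting: σ = (-39 − -110)/(1.08 − (-1.645)) = 26.05.
Then μ = -110 − (-1.645)·26.05 = -67.15.

μ = -67.15, σ = 26.05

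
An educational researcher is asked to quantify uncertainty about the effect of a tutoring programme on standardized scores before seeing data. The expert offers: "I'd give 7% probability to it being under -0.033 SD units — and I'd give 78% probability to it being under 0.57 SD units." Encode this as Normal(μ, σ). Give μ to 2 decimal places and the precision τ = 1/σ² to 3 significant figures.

μ = 0.36, τ = 13.9

For Normal(μ,σ), the p-quantile is μ + z_p·σ. Here z_{0.07} = -1.476, z_{0.78} = 0.7722.
So -0.033 = μ − 1.476σ and 0.57 = μ + 0.7722σ.
Subtracting: σ = (0.57 − -0.033)/(0.7722 − (-1.476)) = 0.27.
Then μ = -0.033 − (-1.476)·0.27 = 0.36.
Precision τ = 1/σ² = 1/0.2682² = 13.9.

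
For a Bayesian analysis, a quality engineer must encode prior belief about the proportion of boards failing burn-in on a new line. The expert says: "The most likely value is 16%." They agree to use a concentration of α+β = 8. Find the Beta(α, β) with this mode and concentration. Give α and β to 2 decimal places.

α = 1.96, β = 6.04

For α,β > 1 the Beta mode is (α−1)/(α+β−2). With α+β = 8, the mode is (α−1)/6.
Set (α−1)/6 = 0.16 → α = 1 + 0.16·6 = 1.96.
β = 8 − α = 6.04.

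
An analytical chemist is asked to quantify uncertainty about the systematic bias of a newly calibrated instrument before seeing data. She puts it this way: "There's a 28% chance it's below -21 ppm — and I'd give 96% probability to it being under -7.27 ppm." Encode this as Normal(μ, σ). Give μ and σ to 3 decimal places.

For Normal(μ,σ), the p-quantile is μ + z_p·σ. Here z_{0.28} = -0.5828, z_{0.96} = 1.751.
So -21 = μ − 0.5828σ and -7.27 = μ + 1.751σ.
Subtracting: σ = (-7.27 − -21)/(1.751 − (-0.5828)) = 5.884.
Then μ = -21 − (-0.5828)·5.884 = -17.571.

μ = -17.571, σ = 5.884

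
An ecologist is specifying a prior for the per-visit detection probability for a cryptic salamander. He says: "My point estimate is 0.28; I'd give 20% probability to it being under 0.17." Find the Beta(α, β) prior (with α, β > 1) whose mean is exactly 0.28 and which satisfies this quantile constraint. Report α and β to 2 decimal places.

With mean 0.28 fixed, write α = 0.28s, β = 0.72s where s = α+β.
Need P(θ < 0.17) = 0.2 under Beta(0.28s, 0.72s). Normal approximation: (q−m)/√(m(1−m)/s) ≈ z_{0.2} = -0.842, so s ≈ 0.28·0.72·(-0.842)²/(0.17−0.28)² = 11.8.
At s = 11.8: P(θ<0.17) ≈ 0.206. Adjusting to match 0.2 gives s ≈ 12.25.
So α = 0.28·12.25 ≈ 3.43, β = 0.72·12.25 ≈ 8.82.

α ≈ 3.43, β ≈ 8.82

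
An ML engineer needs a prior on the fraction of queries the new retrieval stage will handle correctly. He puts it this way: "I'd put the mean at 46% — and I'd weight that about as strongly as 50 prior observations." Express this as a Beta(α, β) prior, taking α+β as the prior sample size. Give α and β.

Under the effective-sample-size interpretation, Beta(α, β) has prior mean α/(α+β) and prior sample size α+β.
So α+β = 50 and α/(α+β) = 0.46, giving α = 0.46·50 = 23 and β = 50 − 23 = 27.

α = 23, β = 27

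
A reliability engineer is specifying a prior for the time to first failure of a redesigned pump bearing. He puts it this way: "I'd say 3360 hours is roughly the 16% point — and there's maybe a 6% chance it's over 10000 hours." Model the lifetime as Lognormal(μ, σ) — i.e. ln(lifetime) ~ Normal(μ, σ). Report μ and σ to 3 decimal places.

μ ≈ 8.545, σ ≈ 0.428

If T ~ Lognormal(μ,σ) then ln T ~ Normal(μ,σ), so the p-quantile of ln T is μ + z_p·σ.
ln(3360) = 8.12 and ln(10000) = 9.21; z_{0.16} = -0.9945, z_{0.94} = 1.555.
σ = (9.21 − 8.12)/(1.555 − (-0.9945)) = 0.428.
μ = 8.12 − (-0.9945)·0.428 = 8.545.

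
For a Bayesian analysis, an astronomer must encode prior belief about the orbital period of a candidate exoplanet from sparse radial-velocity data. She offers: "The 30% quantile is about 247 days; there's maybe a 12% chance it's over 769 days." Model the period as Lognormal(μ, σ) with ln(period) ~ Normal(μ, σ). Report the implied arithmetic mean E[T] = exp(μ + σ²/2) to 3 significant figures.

If T ~ Lognormal(μ,σ) then ln T ~ Normal(μ,σ), so the p-quantile of ln T is μ + z_p·σ.
ln(247) = 5.509 and ln(769) = 6.645; z_{0.3} = -0.5244, z_{0.88} = 1.175.
σ = (6.645 − 5.509)/(1.175 − (-0.5244)) = 0.668.
μ = 5.509 − (-0.5244)·0.668 = 5.860.
E[T] = exp(μ + σ²/2) = exp(5.860 + 0.2233) = 438 days.

E[T] ≈ 438 days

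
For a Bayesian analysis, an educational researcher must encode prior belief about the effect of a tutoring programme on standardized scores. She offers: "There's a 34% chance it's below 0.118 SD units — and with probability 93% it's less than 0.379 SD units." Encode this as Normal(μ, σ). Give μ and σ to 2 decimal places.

μ = 0.18, σ = 0.14

For Normal(μ,σ), the p-quantile is μ + z_p·σ. Here z_{0.34} = -0.4125, z_{0.93} = 1.476.
So 0.118 = μ − 0.4125σ and 0.379 = μ + 1.476σ.
Subtracting: σ = (0.379 − 0.118)/(1.476 − (-0.4125)) = 0.14.
Then μ = 0.118 − (-0.4125)·0.14 = 0.18.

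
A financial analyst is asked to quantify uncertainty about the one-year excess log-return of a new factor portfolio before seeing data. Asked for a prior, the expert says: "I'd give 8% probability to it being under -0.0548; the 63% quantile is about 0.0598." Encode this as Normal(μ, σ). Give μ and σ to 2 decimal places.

For Normal(μ,σ), the p-quantile is μ + z_p·σ. Here z_{0.08} = -1.405, z_{0.63} = 0.3319.
So -0.0548 = μ − 1.405σ and 0.0598 = μ + 0.3319σ.
Subtracting: σ = (0.0598 − -0.0548)/(0.3319 − (-1.405)) = 0.07.
Then μ = -0.0548 − (-1.405)·0.07 = 0.04.

μ = 0.04, σ = 0.07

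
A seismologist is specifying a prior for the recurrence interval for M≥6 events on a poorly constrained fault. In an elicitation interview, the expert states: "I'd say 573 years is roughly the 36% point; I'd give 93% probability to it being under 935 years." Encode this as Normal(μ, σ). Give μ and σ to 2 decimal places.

μ = 643.74, σ = 197.36

For Normal(μ,σ), the p-quantile is μ + z_p·σ. Here z_{0.36} = -0.3585, z_{0.93} = 1.476.
So 573 = μ − 0.3585σ and 935 = μ + 1.476σ.
Subtracting: σ = (935 − 573)/(1.476 − (-0.3585)) = 197.36.
Then μ = 573 − (-0.3585)·197.36 = 643.74.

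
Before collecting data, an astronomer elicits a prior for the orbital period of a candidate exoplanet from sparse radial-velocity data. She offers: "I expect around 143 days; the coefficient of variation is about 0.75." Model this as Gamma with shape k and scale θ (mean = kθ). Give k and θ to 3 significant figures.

k ≈ 1.78, θ ≈ 80.4

For Gamma(k, scale θ): mean = kθ, variance = kθ², so CV = 1/√k.
CV = 0.75, hence k = 1/CV² = 1.78.
Then θ = mean/k = 143/1.78 = 80.4.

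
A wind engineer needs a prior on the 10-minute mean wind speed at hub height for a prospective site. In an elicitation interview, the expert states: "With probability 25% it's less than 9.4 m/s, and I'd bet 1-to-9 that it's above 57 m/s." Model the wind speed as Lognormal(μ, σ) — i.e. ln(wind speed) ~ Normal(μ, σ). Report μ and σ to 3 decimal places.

If T ~ Lognormal(μ,σ) then ln T ~ Normal(μ,σ), so the p-quantile of ln T is μ + z_p·σ.
ln(9.4) = 2.241 and ln(57) = 4.043; z_{0.25} = -0.6745, z_{0.9} = 1.282.
σ = (4.043 − 2.241)/(1.282 − (-0.6745)) = 0.921.
μ = 2.241 − (-0.6745)·0.921 = 2.862.

μ ≈ 2.862, σ ≈ 0.921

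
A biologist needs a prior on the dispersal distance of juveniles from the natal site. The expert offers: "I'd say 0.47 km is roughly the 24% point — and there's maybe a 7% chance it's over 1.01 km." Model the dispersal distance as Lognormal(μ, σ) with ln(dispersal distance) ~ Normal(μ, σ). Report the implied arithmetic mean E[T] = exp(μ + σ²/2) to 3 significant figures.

If T ~ Lognormal(μ,σ) then ln T ~ Normal(μ,σ), so the p-quantile of ln T is μ + z_p·σ.
ln(0.47) = -0.755 and ln(1.01) = 0.00995; z_{0.24} = -0.7063, z_{0.93} = 1.476.
σ = (0.00995 − -0.755)/(1.476 − (-0.7063)) = 0.351.
μ = -0.755 − (-0.7063)·0.351 = -0.507.
E[T] = exp(μ + σ²/2) = exp(-0.507 + 0.0614) = 0.64 km.

E[T] ≈ 0.64 km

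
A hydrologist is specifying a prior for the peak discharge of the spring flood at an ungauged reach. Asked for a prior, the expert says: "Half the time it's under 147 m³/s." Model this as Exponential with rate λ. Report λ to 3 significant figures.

Exponential median = ln 2 / λ, so λ = ln 2 / 147.0 = 0.00472.

λ ≈ 0.00472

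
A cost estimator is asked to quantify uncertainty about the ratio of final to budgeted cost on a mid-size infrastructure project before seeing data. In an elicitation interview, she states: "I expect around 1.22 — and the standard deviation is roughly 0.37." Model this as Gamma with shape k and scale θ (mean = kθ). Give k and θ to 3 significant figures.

For Gamma(k, scale θ): mean = kθ, variance = kθ², so CV = 1/√k.
CV = SD/mean = 0.37/1.22 = 0.3033, hence k = 1/CV² = 10.9.
Then θ = mean/k = 1.22/10.9 = 0.112.

k ≈ 10.9, θ ≈ 0.112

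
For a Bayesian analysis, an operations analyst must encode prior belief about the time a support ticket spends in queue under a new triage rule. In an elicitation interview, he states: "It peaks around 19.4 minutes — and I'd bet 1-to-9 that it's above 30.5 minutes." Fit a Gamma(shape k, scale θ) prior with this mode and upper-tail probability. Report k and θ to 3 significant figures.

k ≈ 10.2, θ ≈ 2.12

Gamma(k,θ) with k>1 has mode (k−1)θ, so θ = 19.4/(k−1).
Need P(X < 30.5) = 0.9 with θ tied to k this way. Start at k = 2, θ = 19.4: P(X<30.5) ≈ 0.466.
Too low — raise k to concentrate. Iterating converges to k ≈ 10.2.
Then θ = 19.4/(10.2−1) ≈ 2.12.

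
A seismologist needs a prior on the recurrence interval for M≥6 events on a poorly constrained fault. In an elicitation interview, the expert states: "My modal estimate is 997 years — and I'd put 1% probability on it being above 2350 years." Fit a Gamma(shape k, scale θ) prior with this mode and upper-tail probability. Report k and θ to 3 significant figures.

k ≈ 7.47, θ ≈ 154

Gamma(k,θ) with k>1 has mode (k−1)θ, so θ = 997/(k−1).
Need P(X < 2350) = 0.99 with θ tied to k this way. Start at k = 2, θ = 997: P(X<2350) ≈ 0.682.
Too low — raise k to concentrate. Iterating converges to k ≈ 7.47.
Then θ = 997/(7.47−1) ≈ 154.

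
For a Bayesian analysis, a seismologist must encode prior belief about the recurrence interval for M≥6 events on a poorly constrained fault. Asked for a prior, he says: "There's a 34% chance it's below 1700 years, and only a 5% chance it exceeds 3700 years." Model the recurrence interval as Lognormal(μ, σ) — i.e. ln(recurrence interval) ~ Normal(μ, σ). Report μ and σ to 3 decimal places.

μ ≈ 7.594, σ ≈ 0.378

If T ~ Lognormal(μ,σ) then ln T ~ Normal(μ,σ), so the p-quantile of ln T is μ + z_p·σ.
ln(1700) = 7.438 and ln(3700) = 8.216; z_{0.34} = -0.4125, z_{0.95} = 1.645.
σ = (8.216 − 7.438)/(1.645 − (-0.4125)) = 0.378.
μ = 7.438 − (-0.4125)·0.378 = 7.594.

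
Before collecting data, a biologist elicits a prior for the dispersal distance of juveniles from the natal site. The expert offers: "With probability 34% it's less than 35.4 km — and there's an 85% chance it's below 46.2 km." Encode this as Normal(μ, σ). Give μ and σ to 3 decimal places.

The p-quantile of Normal(μ,σ) is μ + z_p·σ, with z_{0.34} = -0.4125 and z_{0.85} = 1.036.
Eliminate σ: μ = (z₂·x₁ − z₁·x₂)/(z₂ − z₁) = (1.036·35.4 − (-0.4125)·46.2)/1.449 = 38.474.
Then σ = (x₂ − x₁)/(z₂ − z₁) = (46.2 − 35.4)/1.449 = 7.454.

μ = 38.474, σ = 7.454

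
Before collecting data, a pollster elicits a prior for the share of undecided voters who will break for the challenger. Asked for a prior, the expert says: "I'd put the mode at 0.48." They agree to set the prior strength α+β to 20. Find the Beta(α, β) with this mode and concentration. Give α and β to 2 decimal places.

α = 9.64, β = 10.36

For α,β > 1 the Beta mode is (α−1)/(α+β−2). With α+β = 20, the mode is (α−1)/18.
Set (α−1)/18 = 0.48 → α = 1 + 0.48·18 = 9.64.
β = 20 − α = 10.36.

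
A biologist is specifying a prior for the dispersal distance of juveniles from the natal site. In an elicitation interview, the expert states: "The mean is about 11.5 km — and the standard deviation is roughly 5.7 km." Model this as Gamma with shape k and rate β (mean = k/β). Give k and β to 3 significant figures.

For Gamma(k, rate β): mean = k/β, variance = k/β², so CV = 1/√k.
CV = SD/mean = 5.7/11.5 = 0.4957, hence k = 1/CV² = 4.07.
Then β = k/mean = 4.07/11.5 = 0.354.

k ≈ 4.07, β ≈ 0.354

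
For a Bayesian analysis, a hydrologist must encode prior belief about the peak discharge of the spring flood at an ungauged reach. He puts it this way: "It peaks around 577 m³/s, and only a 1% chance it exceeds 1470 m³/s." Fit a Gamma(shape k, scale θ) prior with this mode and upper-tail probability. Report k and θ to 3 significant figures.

k ≈ 6.34, θ ≈ 108

Gamma(k,θ) with k>1 has mode (k−1)θ, so θ = 577/(k−1).
Need P(X < 1470) = 0.99 with θ tied to k this way. Start at k = 2, θ = 577: P(X<1470) ≈ 0.722.
Too low — raise k to concentrate. Iterating converges to k ≈ 6.34.
Then θ = 577/(6.34−1) ≈ 108.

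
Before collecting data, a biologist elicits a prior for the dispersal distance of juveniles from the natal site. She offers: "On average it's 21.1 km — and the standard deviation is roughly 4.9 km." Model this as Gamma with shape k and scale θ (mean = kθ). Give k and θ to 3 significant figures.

k ≈ 18.5, θ ≈ 1.14

For Gamma(k, scale θ): mean = kθ, variance = kθ², so CV = 1/√k.
CV = SD/mean = 4.9/21.1 = 0.2322, hence k = 1/CV² = 18.5.
Then θ = mean/k = 21.1/18.5 = 1.14.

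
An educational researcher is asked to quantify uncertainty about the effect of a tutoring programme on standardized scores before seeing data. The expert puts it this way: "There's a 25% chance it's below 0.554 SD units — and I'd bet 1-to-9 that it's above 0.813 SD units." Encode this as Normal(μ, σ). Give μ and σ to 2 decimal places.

μ = 0.64, σ = 0.13

The p-quantile of Normal(μ,σ) is μ + z_p·σ, with z_{0.25} = -0.6745 and z_{0.9} = 1.282.
Eliminate σ: μ = (z₂·x₁ − z₁·x₂)/(z₂ − z₁) = (1.282·0.554 − (-0.6745)·0.813)/1.956 = 0.64.
Then σ = (x₂ − x₁)/(z₂ − z₁) = (0.813 − 0.554)/1.956 = 0.13.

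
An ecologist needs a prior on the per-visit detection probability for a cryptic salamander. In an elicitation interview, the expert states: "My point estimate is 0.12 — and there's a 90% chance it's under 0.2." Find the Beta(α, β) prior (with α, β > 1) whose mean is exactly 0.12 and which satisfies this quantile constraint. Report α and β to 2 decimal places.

α ≈ 3.53, β ≈ 25.88

With mean 0.12 fixed, write α = 0.12s, β = 0.88s where s = α+β.
Need P(θ < 0.2) = 0.9 under Beta(0.12s, 0.88s). Normal approximation: (q−m)/√(m(1−m)/s) ≈ z_{0.9} = 1.28, so s ≈ 0.12·0.88·(1.28)²/(0.2−0.12)² = 27.1.
At s = 27.1: P(θ<0.2) ≈ 0.893. Adjusting to match 0.9 gives s ≈ 29.41.
So α = 0.12·29.41 ≈ 3.53, β = 0.88·29.41 ≈ 25.88.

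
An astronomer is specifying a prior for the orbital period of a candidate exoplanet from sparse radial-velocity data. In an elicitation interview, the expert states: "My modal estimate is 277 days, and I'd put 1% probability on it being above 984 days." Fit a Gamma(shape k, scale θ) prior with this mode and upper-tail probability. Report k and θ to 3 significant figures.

Gamma(k,θ) with k>1 has mode (k−1)θ, so θ = 277/(k−1).
Need P(X < 984) = 0.99 with θ tied to k this way. Start at k = 2, θ = 277: P(X<984) ≈ 0.870.
Too low — raise k to concentrate. Iterating converges to k ≈ 3.69.
Then θ = 277/(3.69−1) ≈ 103.

k ≈ 3.69, θ ≈ 103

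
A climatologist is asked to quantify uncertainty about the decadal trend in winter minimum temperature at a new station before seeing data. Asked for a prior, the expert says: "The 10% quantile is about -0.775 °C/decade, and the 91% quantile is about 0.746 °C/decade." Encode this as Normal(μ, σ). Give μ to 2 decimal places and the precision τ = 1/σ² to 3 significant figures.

The p-quantile of Normal(μ,σ) is μ + z_p·σ, with z_{0.1} = -1.282 and z_{0.91} = 1.341.
Eliminate σ: μ = (z₂·x₁ − z₁·x₂)/(z₂ − z₁) = (1.341·-0.775 − (-1.282)·0.746)/2.622 = -0.03.
Then σ = (x₂ − x₁)/(z₂ − z₁) = (0.746 − -0.775)/2.622 = 0.58.
Precision τ = 1/σ² = 1/0.58² = 2.97.

μ = -0.03, τ = 2.97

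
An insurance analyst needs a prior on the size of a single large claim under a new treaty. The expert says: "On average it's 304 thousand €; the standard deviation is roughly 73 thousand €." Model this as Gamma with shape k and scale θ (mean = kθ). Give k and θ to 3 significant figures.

For Gamma(k, scale θ): mean = kθ, variance = kθ², so CV = 1/√k.
CV = SD/mean = 73/304 = 0.2401, hence k = 1/CV² = 17.3.
Then θ = mean/k = 304/17.3 = 17.5.

k ≈ 17.3, θ ≈ 17.5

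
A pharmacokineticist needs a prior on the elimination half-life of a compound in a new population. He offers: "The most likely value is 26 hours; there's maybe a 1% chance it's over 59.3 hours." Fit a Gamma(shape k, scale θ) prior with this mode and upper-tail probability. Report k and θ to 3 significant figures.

k ≈ 8.04, θ ≈ 3.69

Gamma(k,θ) with k>1 has mode (k−1)θ, so θ = 26/(k−1).
Need P(X < 59.3) = 0.99 with θ tied to k this way. Start at k = 2, θ = 26: P(X<59.3) ≈ 0.665.
Too low — raise k to concentrate. Iterating converges to k ≈ 8.04.
Then θ = 26/(8.04−1) ≈ 3.69.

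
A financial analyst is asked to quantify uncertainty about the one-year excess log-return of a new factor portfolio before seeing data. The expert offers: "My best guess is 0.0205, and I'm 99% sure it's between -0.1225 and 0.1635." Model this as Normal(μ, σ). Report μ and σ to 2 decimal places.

A symmetric 99% interval runs μ ± z·σ with z = 2.576.
Half-width = 0.143, so σ = 0.143/2.576 = 0.06.
μ is the stated best guess, 0.02.

μ = 0.02, σ = 0.06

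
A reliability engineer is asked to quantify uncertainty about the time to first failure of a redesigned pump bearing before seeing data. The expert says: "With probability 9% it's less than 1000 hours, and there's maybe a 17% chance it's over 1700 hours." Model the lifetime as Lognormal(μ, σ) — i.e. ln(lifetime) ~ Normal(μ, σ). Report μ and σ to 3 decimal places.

μ ≈ 7.218, σ ≈ 0.231

If T ~ Lognormal(μ,σ) then ln T ~ Normal(μ,σ), so the p-quantile of ln T is μ + z_p·σ.
ln(1000) = 6.908 and ln(1700) = 7.438; z_{0.09} = -1.341, z_{0.83} = 0.9542.
σ = (7.438 − 6.908)/(0.9542 − (-1.341)) = 0.231.
μ = 6.908 − (-1.341)·0.231 = 7.218.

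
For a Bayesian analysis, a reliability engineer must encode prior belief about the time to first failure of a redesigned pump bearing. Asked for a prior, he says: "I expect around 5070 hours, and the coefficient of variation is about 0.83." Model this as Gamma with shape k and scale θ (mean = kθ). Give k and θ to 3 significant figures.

For Gamma(k, scale θ): mean = kθ, variance = kθ², so CV = 1/√k.
CV = 0.83, hence k = 1/CV² = 1.45.
Then θ = mean/k = 5070/1.45 = 3490.

k ≈ 1.45, θ ≈ 3490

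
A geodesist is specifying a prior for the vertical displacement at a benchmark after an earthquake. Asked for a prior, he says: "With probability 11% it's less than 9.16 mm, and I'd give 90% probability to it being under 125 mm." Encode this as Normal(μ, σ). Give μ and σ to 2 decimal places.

For Normal(μ,σ), the p-quantile is μ + z_p·σ. Here z_{0.11} = -1.227, z_{0.9} = 1.282.
So 9.16 = μ − 1.227σ and 125 = μ + 1.282σ.
Subtracting: σ = (125 − 9.16)/(1.282 − (-1.227)) = 46.19.
Then μ = 9.16 − (-1.227)·46.19 = 65.81.

μ = 65.81, σ = 46.19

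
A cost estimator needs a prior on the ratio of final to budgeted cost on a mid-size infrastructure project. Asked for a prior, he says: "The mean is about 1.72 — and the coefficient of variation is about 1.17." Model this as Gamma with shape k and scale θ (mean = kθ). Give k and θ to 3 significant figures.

For Gamma(k, scale θ): mean = kθ, variance = kθ², so CV = 1/√k.
CV = 1.17, hence k = 1/CV² = 0.731.
Then θ = mean/k = 1.72/0.731 = 2.35.

k ≈ 0.731, θ ≈ 2.35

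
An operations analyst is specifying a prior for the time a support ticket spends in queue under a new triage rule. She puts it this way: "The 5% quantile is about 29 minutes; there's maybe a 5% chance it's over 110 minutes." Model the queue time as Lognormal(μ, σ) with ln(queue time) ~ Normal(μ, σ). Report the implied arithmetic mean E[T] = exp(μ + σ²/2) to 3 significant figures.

E[T] ≈ 61.3 minutes

If T ~ Lognormal(μ,σ) then ln T ~ Normal(μ,σ), so the p-quantile of ln T is μ + z_p·σ.
ln(29) = 3.367 and ln(110) = 4.7; z_{0.05} = -1.645, z_{0.95} = 1.645.
σ = (4.7 − 3.367)/(1.645 − (-1.645)) = 0.405.
μ = 3.367 − (-1.645)·0.405 = 4.034.
E[T] = exp(μ + σ²/2) = exp(4.034 + 0.0821) = 61.3 minutes.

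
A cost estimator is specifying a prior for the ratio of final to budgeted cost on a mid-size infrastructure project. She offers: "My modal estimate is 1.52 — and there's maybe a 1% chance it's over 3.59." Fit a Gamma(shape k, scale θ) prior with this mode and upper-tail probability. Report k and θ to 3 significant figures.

k ≈ 7.43, θ ≈ 0.236

Gamma(k,θ) with k>1 has mode (k−1)θ, so θ = 1.52/(k−1).
Need P(X < 3.59) = 0.99 with θ tied to k this way. Start at k = 2, θ = 1.52: P(X<3.59) ≈ 0.683.
Too low — raise k to concentrate. Iterating converges to k ≈ 7.43.
Then θ = 1.52/(7.43−1) ≈ 0.236.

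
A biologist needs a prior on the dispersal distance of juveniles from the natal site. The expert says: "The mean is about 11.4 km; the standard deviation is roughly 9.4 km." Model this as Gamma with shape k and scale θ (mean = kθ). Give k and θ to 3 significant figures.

k ≈ 1.47, θ ≈ 7.75

For Gamma(k, scale θ): mean = kθ, variance = kθ², so CV = 1/√k.
CV = SD/mean = 9.4/11.4 = 0.8246, hence k = 1/CV² = 1.47.
Then θ = mean/k = 11.4/1.47 = 7.75.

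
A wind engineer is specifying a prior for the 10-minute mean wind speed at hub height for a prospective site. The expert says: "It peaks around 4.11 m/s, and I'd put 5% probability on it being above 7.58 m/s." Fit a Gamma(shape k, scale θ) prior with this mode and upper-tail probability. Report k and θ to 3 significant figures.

k ≈ 8.43, θ ≈ 0.553

Gamma(k,θ) with k>1 has mode (k−1)θ, so θ = 4.11/(k−1).
Need P(X < 7.58) = 0.95 with θ tied to k this way. Start at k = 2, θ = 4.11: P(X<7.58) ≈ 0.550.
Too low — raise k to concentrate. Iterating converges to k ≈ 8.43.
Then θ = 4.11/(8.43−1) ≈ 0.553.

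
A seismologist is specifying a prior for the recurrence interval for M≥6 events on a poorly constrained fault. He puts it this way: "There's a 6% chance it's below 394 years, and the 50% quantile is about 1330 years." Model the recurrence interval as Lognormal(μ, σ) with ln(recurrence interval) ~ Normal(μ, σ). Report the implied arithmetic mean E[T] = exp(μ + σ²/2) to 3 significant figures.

If T ~ Lognormal(μ,σ) then ln T ~ Normal(μ,σ), so the p-quantile of ln T is μ + z_p·σ.
ln(394) = 5.976 and ln(1330) = 7.193; z_{0.06} = -1.555, z_{0.5} = 0.
σ = (7.193 − 5.976)/(0 − (-1.555)) = 0.782.
μ = 5.976 − (-1.555)·0.782 = 7.193.
E[T] = exp(μ + σ²/2) = exp(7.193 + 0.3061) = 1810 years.

E[T] ≈ 1810 years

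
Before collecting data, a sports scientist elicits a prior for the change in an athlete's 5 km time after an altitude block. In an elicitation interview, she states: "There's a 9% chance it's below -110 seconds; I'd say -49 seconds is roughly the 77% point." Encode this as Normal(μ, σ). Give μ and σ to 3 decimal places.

μ = -70.672, σ = 29.333

For Normal(μ,σ), the p-quantile is μ + z_p·σ. Here z_{0.09} = -1.341, z_{0.77} = 0.7388.
So -110 = μ − 1.341σ and -49 = μ + 0.7388σ.
Subtracting: σ = (-49 − -110)/(0.7388 − (-1.341)) = 29.333.
Then μ = -110 − (-1.341)·29.333 = -70.672.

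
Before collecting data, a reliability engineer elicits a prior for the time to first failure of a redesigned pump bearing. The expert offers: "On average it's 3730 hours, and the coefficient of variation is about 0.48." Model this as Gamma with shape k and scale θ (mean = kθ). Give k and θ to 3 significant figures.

k ≈ 4.34, θ ≈ 859

For Gamma(k, scale θ): mean = kθ, variance = kθ², so CV = 1/√k.
CV = 0.48, hence k = 1/CV² = 4.34.
Then θ = mean/k = 3730/4.34 = 859.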